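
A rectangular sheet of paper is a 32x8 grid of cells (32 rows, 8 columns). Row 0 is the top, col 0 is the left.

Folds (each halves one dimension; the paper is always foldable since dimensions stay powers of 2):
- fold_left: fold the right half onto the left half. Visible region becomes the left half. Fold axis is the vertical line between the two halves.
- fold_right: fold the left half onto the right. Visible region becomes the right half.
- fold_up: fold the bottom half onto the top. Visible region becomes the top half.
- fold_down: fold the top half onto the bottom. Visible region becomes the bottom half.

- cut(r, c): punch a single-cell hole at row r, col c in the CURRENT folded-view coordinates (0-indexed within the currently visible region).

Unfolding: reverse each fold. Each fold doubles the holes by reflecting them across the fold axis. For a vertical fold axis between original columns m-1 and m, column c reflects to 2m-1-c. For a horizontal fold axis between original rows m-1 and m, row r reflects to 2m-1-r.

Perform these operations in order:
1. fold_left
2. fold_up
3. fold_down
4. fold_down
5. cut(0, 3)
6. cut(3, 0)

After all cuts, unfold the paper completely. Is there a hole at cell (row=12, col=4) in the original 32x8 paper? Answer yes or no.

Op 1 fold_left: fold axis v@4; visible region now rows[0,32) x cols[0,4) = 32x4
Op 2 fold_up: fold axis h@16; visible region now rows[0,16) x cols[0,4) = 16x4
Op 3 fold_down: fold axis h@8; visible region now rows[8,16) x cols[0,4) = 8x4
Op 4 fold_down: fold axis h@12; visible region now rows[12,16) x cols[0,4) = 4x4
Op 5 cut(0, 3): punch at orig (12,3); cuts so far [(12, 3)]; region rows[12,16) x cols[0,4) = 4x4
Op 6 cut(3, 0): punch at orig (15,0); cuts so far [(12, 3), (15, 0)]; region rows[12,16) x cols[0,4) = 4x4
Unfold 1 (reflect across h@12): 4 holes -> [(8, 0), (11, 3), (12, 3), (15, 0)]
Unfold 2 (reflect across h@8): 8 holes -> [(0, 0), (3, 3), (4, 3), (7, 0), (8, 0), (11, 3), (12, 3), (15, 0)]
Unfold 3 (reflect across h@16): 16 holes -> [(0, 0), (3, 3), (4, 3), (7, 0), (8, 0), (11, 3), (12, 3), (15, 0), (16, 0), (19, 3), (20, 3), (23, 0), (24, 0), (27, 3), (28, 3), (31, 0)]
Unfold 4 (reflect across v@4): 32 holes -> [(0, 0), (0, 7), (3, 3), (3, 4), (4, 3), (4, 4), (7, 0), (7, 7), (8, 0), (8, 7), (11, 3), (11, 4), (12, 3), (12, 4), (15, 0), (15, 7), (16, 0), (16, 7), (19, 3), (19, 4), (20, 3), (20, 4), (23, 0), (23, 7), (24, 0), (24, 7), (27, 3), (27, 4), (28, 3), (28, 4), (31, 0), (31, 7)]
Holes: [(0, 0), (0, 7), (3, 3), (3, 4), (4, 3), (4, 4), (7, 0), (7, 7), (8, 0), (8, 7), (11, 3), (11, 4), (12, 3), (12, 4), (15, 0), (15, 7), (16, 0), (16, 7), (19, 3), (19, 4), (20, 3), (20, 4), (23, 0), (23, 7), (24, 0), (24, 7), (27, 3), (27, 4), (28, 3), (28, 4), (31, 0), (31, 7)]

Answer: yes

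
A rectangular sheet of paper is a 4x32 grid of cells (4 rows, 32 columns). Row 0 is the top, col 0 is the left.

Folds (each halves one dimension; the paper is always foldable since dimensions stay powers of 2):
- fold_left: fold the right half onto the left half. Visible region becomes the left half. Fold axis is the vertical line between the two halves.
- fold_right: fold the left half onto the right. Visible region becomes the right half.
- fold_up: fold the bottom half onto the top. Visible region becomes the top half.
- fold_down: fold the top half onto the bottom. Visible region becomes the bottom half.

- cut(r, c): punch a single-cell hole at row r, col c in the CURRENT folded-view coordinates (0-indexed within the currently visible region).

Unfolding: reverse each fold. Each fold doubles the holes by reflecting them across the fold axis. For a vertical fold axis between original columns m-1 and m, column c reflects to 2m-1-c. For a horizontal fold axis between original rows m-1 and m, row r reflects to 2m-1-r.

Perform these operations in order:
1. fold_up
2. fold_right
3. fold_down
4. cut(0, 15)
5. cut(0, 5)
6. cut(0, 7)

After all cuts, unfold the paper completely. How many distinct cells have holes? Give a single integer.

Op 1 fold_up: fold axis h@2; visible region now rows[0,2) x cols[0,32) = 2x32
Op 2 fold_right: fold axis v@16; visible region now rows[0,2) x cols[16,32) = 2x16
Op 3 fold_down: fold axis h@1; visible region now rows[1,2) x cols[16,32) = 1x16
Op 4 cut(0, 15): punch at orig (1,31); cuts so far [(1, 31)]; region rows[1,2) x cols[16,32) = 1x16
Op 5 cut(0, 5): punch at orig (1,21); cuts so far [(1, 21), (1, 31)]; region rows[1,2) x cols[16,32) = 1x16
Op 6 cut(0, 7): punch at orig (1,23); cuts so far [(1, 21), (1, 23), (1, 31)]; region rows[1,2) x cols[16,32) = 1x16
Unfold 1 (reflect across h@1): 6 holes -> [(0, 21), (0, 23), (0, 31), (1, 21), (1, 23), (1, 31)]
Unfold 2 (reflect across v@16): 12 holes -> [(0, 0), (0, 8), (0, 10), (0, 21), (0, 23), (0, 31), (1, 0), (1, 8), (1, 10), (1, 21), (1, 23), (1, 31)]
Unfold 3 (reflect across h@2): 24 holes -> [(0, 0), (0, 8), (0, 10), (0, 21), (0, 23), (0, 31), (1, 0), (1, 8), (1, 10), (1, 21), (1, 23), (1, 31), (2, 0), (2, 8), (2, 10), (2, 21), (2, 23), (2, 31), (3, 0), (3, 8), (3, 10), (3, 21), (3, 23), (3, 31)]

Answer: 24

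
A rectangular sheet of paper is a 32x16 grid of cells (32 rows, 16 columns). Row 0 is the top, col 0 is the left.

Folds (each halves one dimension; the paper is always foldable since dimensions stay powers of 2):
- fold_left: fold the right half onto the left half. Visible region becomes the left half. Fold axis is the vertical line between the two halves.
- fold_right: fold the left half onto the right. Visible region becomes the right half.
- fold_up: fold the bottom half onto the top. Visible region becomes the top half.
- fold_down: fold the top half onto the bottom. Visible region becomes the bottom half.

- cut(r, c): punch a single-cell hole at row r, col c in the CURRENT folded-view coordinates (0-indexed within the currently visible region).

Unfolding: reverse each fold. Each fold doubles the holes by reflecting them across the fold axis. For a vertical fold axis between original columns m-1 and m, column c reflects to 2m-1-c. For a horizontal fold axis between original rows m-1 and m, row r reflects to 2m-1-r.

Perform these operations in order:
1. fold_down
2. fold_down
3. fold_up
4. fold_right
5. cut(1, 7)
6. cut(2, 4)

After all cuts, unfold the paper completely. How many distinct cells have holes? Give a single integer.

Answer: 32

Derivation:
Op 1 fold_down: fold axis h@16; visible region now rows[16,32) x cols[0,16) = 16x16
Op 2 fold_down: fold axis h@24; visible region now rows[24,32) x cols[0,16) = 8x16
Op 3 fold_up: fold axis h@28; visible region now rows[24,28) x cols[0,16) = 4x16
Op 4 fold_right: fold axis v@8; visible region now rows[24,28) x cols[8,16) = 4x8
Op 5 cut(1, 7): punch at orig (25,15); cuts so far [(25, 15)]; region rows[24,28) x cols[8,16) = 4x8
Op 6 cut(2, 4): punch at orig (26,12); cuts so far [(25, 15), (26, 12)]; region rows[24,28) x cols[8,16) = 4x8
Unfold 1 (reflect across v@8): 4 holes -> [(25, 0), (25, 15), (26, 3), (26, 12)]
Unfold 2 (reflect across h@28): 8 holes -> [(25, 0), (25, 15), (26, 3), (26, 12), (29, 3), (29, 12), (30, 0), (30, 15)]
Unfold 3 (reflect across h@24): 16 holes -> [(17, 0), (17, 15), (18, 3), (18, 12), (21, 3), (21, 12), (22, 0), (22, 15), (25, 0), (25, 15), (26, 3), (26, 12), (29, 3), (29, 12), (30, 0), (30, 15)]
Unfold 4 (reflect across h@16): 32 holes -> [(1, 0), (1, 15), (2, 3), (2, 12), (5, 3), (5, 12), (6, 0), (6, 15), (9, 0), (9, 15), (10, 3), (10, 12), (13, 3), (13, 12), (14, 0), (14, 15), (17, 0), (17, 15), (18, 3), (18, 12), (21, 3), (21, 12), (22, 0), (22, 15), (25, 0), (25, 15), (26, 3), (26, 12), (29, 3), (29, 12), (30, 0), (30, 15)]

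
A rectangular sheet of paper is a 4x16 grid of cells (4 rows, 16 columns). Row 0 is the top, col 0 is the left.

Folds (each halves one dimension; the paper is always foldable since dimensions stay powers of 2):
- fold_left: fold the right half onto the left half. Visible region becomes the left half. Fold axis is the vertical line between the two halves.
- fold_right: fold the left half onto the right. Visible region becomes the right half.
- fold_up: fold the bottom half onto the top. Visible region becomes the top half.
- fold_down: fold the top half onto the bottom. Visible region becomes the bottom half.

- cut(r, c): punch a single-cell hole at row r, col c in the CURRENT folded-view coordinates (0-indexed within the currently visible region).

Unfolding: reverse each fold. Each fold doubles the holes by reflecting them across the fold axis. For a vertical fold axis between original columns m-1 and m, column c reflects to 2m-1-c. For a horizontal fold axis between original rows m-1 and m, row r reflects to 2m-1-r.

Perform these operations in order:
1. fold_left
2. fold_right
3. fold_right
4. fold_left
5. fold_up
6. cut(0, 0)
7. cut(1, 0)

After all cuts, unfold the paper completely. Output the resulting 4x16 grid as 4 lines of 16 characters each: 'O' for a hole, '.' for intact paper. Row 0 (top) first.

Answer: OOOOOOOOOOOOOOOO
OOOOOOOOOOOOOOOO
OOOOOOOOOOOOOOOO
OOOOOOOOOOOOOOOO

Derivation:
Op 1 fold_left: fold axis v@8; visible region now rows[0,4) x cols[0,8) = 4x8
Op 2 fold_right: fold axis v@4; visible region now rows[0,4) x cols[4,8) = 4x4
Op 3 fold_right: fold axis v@6; visible region now rows[0,4) x cols[6,8) = 4x2
Op 4 fold_left: fold axis v@7; visible region now rows[0,4) x cols[6,7) = 4x1
Op 5 fold_up: fold axis h@2; visible region now rows[0,2) x cols[6,7) = 2x1
Op 6 cut(0, 0): punch at orig (0,6); cuts so far [(0, 6)]; region rows[0,2) x cols[6,7) = 2x1
Op 7 cut(1, 0): punch at orig (1,6); cuts so far [(0, 6), (1, 6)]; region rows[0,2) x cols[6,7) = 2x1
Unfold 1 (reflect across h@2): 4 holes -> [(0, 6), (1, 6), (2, 6), (3, 6)]
Unfold 2 (reflect across v@7): 8 holes -> [(0, 6), (0, 7), (1, 6), (1, 7), (2, 6), (2, 7), (3, 6), (3, 7)]
Unfold 3 (reflect across v@6): 16 holes -> [(0, 4), (0, 5), (0, 6), (0, 7), (1, 4), (1, 5), (1, 6), (1, 7), (2, 4), (2, 5), (2, 6), (2, 7), (3, 4), (3, 5), (3, 6), (3, 7)]
Unfold 4 (reflect across v@4): 32 holes -> [(0, 0), (0, 1), (0, 2), (0, 3), (0, 4), (0, 5), (0, 6), (0, 7), (1, 0), (1, 1), (1, 2), (1, 3), (1, 4), (1, 5), (1, 6), (1, 7), (2, 0), (2, 1), (2, 2), (2, 3), (2, 4), (2, 5), (2, 6), (2, 7), (3, 0), (3, 1), (3, 2), (3, 3), (3, 4), (3, 5), (3, 6), (3, 7)]
Unfold 5 (reflect across v@8): 64 holes -> [(0, 0), (0, 1), (0, 2), (0, 3), (0, 4), (0, 5), (0, 6), (0, 7), (0, 8), (0, 9), (0, 10), (0, 11), (0, 12), (0, 13), (0, 14), (0, 15), (1, 0), (1, 1), (1, 2), (1, 3), (1, 4), (1, 5), (1, 6), (1, 7), (1, 8), (1, 9), (1, 10), (1, 11), (1, 12), (1, 13), (1, 14), (1, 15), (2, 0), (2, 1), (2, 2), (2, 3), (2, 4), (2, 5), (2, 6), (2, 7), (2, 8), (2, 9), (2, 10), (2, 11), (2, 12), (2, 13), (2, 14), (2, 15), (3, 0), (3, 1), (3, 2), (3, 3), (3, 4), (3, 5), (3, 6), (3, 7), (3, 8), (3, 9), (3, 10), (3, 11), (3, 12), (3, 13), (3, 14), (3, 15)]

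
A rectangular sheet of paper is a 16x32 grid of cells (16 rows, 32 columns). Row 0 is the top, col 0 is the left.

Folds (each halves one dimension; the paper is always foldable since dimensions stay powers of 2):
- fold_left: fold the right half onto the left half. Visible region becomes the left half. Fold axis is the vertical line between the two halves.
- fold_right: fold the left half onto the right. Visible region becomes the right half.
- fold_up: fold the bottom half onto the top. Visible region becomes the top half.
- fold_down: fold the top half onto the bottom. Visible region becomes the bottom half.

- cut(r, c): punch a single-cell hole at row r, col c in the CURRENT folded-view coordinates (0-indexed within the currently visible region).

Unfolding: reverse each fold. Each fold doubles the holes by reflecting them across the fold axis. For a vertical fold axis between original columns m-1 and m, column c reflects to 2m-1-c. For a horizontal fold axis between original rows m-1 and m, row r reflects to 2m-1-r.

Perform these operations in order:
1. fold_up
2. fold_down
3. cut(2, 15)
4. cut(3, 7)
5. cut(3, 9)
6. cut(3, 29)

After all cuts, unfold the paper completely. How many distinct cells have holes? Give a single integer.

Op 1 fold_up: fold axis h@8; visible region now rows[0,8) x cols[0,32) = 8x32
Op 2 fold_down: fold axis h@4; visible region now rows[4,8) x cols[0,32) = 4x32
Op 3 cut(2, 15): punch at orig (6,15); cuts so far [(6, 15)]; region rows[4,8) x cols[0,32) = 4x32
Op 4 cut(3, 7): punch at orig (7,7); cuts so far [(6, 15), (7, 7)]; region rows[4,8) x cols[0,32) = 4x32
Op 5 cut(3, 9): punch at orig (7,9); cuts so far [(6, 15), (7, 7), (7, 9)]; region rows[4,8) x cols[0,32) = 4x32
Op 6 cut(3, 29): punch at orig (7,29); cuts so far [(6, 15), (7, 7), (7, 9), (7, 29)]; region rows[4,8) x cols[0,32) = 4x32
Unfold 1 (reflect across h@4): 8 holes -> [(0, 7), (0, 9), (0, 29), (1, 15), (6, 15), (7, 7), (7, 9), (7, 29)]
Unfold 2 (reflect across h@8): 16 holes -> [(0, 7), (0, 9), (0, 29), (1, 15), (6, 15), (7, 7), (7, 9), (7, 29), (8, 7), (8, 9), (8, 29), (9, 15), (14, 15), (15, 7), (15, 9), (15, 29)]

Answer: 16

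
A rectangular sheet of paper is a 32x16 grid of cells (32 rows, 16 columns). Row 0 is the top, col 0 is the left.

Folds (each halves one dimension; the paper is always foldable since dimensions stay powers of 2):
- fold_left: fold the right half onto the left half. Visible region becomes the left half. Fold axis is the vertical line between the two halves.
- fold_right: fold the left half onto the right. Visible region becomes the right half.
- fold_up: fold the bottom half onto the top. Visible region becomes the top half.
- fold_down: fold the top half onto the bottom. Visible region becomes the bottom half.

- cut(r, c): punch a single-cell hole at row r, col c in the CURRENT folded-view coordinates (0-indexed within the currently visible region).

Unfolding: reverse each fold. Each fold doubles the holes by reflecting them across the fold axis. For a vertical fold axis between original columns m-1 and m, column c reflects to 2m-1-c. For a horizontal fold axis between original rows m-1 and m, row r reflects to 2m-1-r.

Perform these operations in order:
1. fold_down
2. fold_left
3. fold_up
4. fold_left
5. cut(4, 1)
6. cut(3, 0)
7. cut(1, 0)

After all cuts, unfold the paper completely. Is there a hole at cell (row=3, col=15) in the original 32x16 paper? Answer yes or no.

Op 1 fold_down: fold axis h@16; visible region now rows[16,32) x cols[0,16) = 16x16
Op 2 fold_left: fold axis v@8; visible region now rows[16,32) x cols[0,8) = 16x8
Op 3 fold_up: fold axis h@24; visible region now rows[16,24) x cols[0,8) = 8x8
Op 4 fold_left: fold axis v@4; visible region now rows[16,24) x cols[0,4) = 8x4
Op 5 cut(4, 1): punch at orig (20,1); cuts so far [(20, 1)]; region rows[16,24) x cols[0,4) = 8x4
Op 6 cut(3, 0): punch at orig (19,0); cuts so far [(19, 0), (20, 1)]; region rows[16,24) x cols[0,4) = 8x4
Op 7 cut(1, 0): punch at orig (17,0); cuts so far [(17, 0), (19, 0), (20, 1)]; region rows[16,24) x cols[0,4) = 8x4
Unfold 1 (reflect across v@4): 6 holes -> [(17, 0), (17, 7), (19, 0), (19, 7), (20, 1), (20, 6)]
Unfold 2 (reflect across h@24): 12 holes -> [(17, 0), (17, 7), (19, 0), (19, 7), (20, 1), (20, 6), (27, 1), (27, 6), (28, 0), (28, 7), (30, 0), (30, 7)]
Unfold 3 (reflect across v@8): 24 holes -> [(17, 0), (17, 7), (17, 8), (17, 15), (19, 0), (19, 7), (19, 8), (19, 15), (20, 1), (20, 6), (20, 9), (20, 14), (27, 1), (27, 6), (27, 9), (27, 14), (28, 0), (28, 7), (28, 8), (28, 15), (30, 0), (30, 7), (30, 8), (30, 15)]
Unfold 4 (reflect across h@16): 48 holes -> [(1, 0), (1, 7), (1, 8), (1, 15), (3, 0), (3, 7), (3, 8), (3, 15), (4, 1), (4, 6), (4, 9), (4, 14), (11, 1), (11, 6), (11, 9), (11, 14), (12, 0), (12, 7), (12, 8), (12, 15), (14, 0), (14, 7), (14, 8), (14, 15), (17, 0), (17, 7), (17, 8), (17, 15), (19, 0), (19, 7), (19, 8), (19, 15), (20, 1), (20, 6), (20, 9), (20, 14), (27, 1), (27, 6), (27, 9), (27, 14), (28, 0), (28, 7), (28, 8), (28, 15), (30, 0), (30, 7), (30, 8), (30, 15)]
Holes: [(1, 0), (1, 7), (1, 8), (1, 15), (3, 0), (3, 7), (3, 8), (3, 15), (4, 1), (4, 6), (4, 9), (4, 14), (11, 1), (11, 6), (11, 9), (11, 14), (12, 0), (12, 7), (12, 8), (12, 15), (14, 0), (14, 7), (14, 8), (14, 15), (17, 0), (17, 7), (17, 8), (17, 15), (19, 0), (19, 7), (19, 8), (19, 15), (20, 1), (20, 6), (20, 9), (20, 14), (27, 1), (27, 6), (27, 9), (27, 14), (28, 0), (28, 7), (28, 8), (28, 15), (30, 0), (30, 7), (30, 8), (30, 15)]

Answer: yes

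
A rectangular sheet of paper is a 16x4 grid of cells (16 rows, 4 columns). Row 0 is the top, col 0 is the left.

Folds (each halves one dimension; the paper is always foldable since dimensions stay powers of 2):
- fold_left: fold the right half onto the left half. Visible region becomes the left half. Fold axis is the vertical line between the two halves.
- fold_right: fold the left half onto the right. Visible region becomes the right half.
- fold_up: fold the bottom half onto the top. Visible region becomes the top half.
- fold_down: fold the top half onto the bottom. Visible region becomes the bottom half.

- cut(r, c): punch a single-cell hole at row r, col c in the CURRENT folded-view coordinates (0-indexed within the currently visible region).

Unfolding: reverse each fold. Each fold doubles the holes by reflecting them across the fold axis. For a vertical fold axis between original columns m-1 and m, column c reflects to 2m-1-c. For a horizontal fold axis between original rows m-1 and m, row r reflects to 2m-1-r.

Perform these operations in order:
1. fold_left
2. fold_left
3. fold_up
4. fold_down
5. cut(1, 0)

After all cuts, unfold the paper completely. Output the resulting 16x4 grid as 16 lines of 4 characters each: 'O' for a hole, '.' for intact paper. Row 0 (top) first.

Op 1 fold_left: fold axis v@2; visible region now rows[0,16) x cols[0,2) = 16x2
Op 2 fold_left: fold axis v@1; visible region now rows[0,16) x cols[0,1) = 16x1
Op 3 fold_up: fold axis h@8; visible region now rows[0,8) x cols[0,1) = 8x1
Op 4 fold_down: fold axis h@4; visible region now rows[4,8) x cols[0,1) = 4x1
Op 5 cut(1, 0): punch at orig (5,0); cuts so far [(5, 0)]; region rows[4,8) x cols[0,1) = 4x1
Unfold 1 (reflect across h@4): 2 holes -> [(2, 0), (5, 0)]
Unfold 2 (reflect across h@8): 4 holes -> [(2, 0), (5, 0), (10, 0), (13, 0)]
Unfold 3 (reflect across v@1): 8 holes -> [(2, 0), (2, 1), (5, 0), (5, 1), (10, 0), (10, 1), (13, 0), (13, 1)]
Unfold 4 (reflect across v@2): 16 holes -> [(2, 0), (2, 1), (2, 2), (2, 3), (5, 0), (5, 1), (5, 2), (5, 3), (10, 0), (10, 1), (10, 2), (10, 3), (13, 0), (13, 1), (13, 2), (13, 3)]

Answer: ....
....
OOOO
....
....
OOOO
....
....
....
....
OOOO
....
....
OOOO
....
....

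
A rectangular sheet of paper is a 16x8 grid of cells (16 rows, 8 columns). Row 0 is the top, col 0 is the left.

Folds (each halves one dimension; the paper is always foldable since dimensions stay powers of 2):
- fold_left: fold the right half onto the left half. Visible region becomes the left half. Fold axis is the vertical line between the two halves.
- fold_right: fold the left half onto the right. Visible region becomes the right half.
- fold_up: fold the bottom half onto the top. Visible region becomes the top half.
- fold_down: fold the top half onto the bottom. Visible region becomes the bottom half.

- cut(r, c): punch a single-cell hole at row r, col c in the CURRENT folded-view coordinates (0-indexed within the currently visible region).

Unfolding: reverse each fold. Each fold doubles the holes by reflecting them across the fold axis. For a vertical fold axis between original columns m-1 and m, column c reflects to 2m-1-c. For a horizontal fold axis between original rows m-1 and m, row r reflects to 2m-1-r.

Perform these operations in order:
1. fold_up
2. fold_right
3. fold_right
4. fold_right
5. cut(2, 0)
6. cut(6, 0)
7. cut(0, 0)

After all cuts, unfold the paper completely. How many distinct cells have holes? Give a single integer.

Op 1 fold_up: fold axis h@8; visible region now rows[0,8) x cols[0,8) = 8x8
Op 2 fold_right: fold axis v@4; visible region now rows[0,8) x cols[4,8) = 8x4
Op 3 fold_right: fold axis v@6; visible region now rows[0,8) x cols[6,8) = 8x2
Op 4 fold_right: fold axis v@7; visible region now rows[0,8) x cols[7,8) = 8x1
Op 5 cut(2, 0): punch at orig (2,7); cuts so far [(2, 7)]; region rows[0,8) x cols[7,8) = 8x1
Op 6 cut(6, 0): punch at orig (6,7); cuts so far [(2, 7), (6, 7)]; region rows[0,8) x cols[7,8) = 8x1
Op 7 cut(0, 0): punch at orig (0,7); cuts so far [(0, 7), (2, 7), (6, 7)]; region rows[0,8) x cols[7,8) = 8x1
Unfold 1 (reflect across v@7): 6 holes -> [(0, 6), (0, 7), (2, 6), (2, 7), (6, 6), (6, 7)]
Unfold 2 (reflect across v@6): 12 holes -> [(0, 4), (0, 5), (0, 6), (0, 7), (2, 4), (2, 5), (2, 6), (2, 7), (6, 4), (6, 5), (6, 6), (6, 7)]
Unfold 3 (reflect across v@4): 24 holes -> [(0, 0), (0, 1), (0, 2), (0, 3), (0, 4), (0, 5), (0, 6), (0, 7), (2, 0), (2, 1), (2, 2), (2, 3), (2, 4), (2, 5), (2, 6), (2, 7), (6, 0), (6, 1), (6, 2), (6, 3), (6, 4), (6, 5), (6, 6), (6, 7)]
Unfold 4 (reflect across h@8): 48 holes -> [(0, 0), (0, 1), (0, 2), (0, 3), (0, 4), (0, 5), (0, 6), (0, 7), (2, 0), (2, 1), (2, 2), (2, 3), (2, 4), (2, 5), (2, 6), (2, 7), (6, 0), (6, 1), (6, 2), (6, 3), (6, 4), (6, 5), (6, 6), (6, 7), (9, 0), (9, 1), (9, 2), (9, 3), (9, 4), (9, 5), (9, 6), (9, 7), (13, 0), (13, 1), (13, 2), (13, 3), (13, 4), (13, 5), (13, 6), (13, 7), (15, 0), (15, 1), (15, 2), (15, 3), (15, 4), (15, 5), (15, 6), (15, 7)]

Answer: 48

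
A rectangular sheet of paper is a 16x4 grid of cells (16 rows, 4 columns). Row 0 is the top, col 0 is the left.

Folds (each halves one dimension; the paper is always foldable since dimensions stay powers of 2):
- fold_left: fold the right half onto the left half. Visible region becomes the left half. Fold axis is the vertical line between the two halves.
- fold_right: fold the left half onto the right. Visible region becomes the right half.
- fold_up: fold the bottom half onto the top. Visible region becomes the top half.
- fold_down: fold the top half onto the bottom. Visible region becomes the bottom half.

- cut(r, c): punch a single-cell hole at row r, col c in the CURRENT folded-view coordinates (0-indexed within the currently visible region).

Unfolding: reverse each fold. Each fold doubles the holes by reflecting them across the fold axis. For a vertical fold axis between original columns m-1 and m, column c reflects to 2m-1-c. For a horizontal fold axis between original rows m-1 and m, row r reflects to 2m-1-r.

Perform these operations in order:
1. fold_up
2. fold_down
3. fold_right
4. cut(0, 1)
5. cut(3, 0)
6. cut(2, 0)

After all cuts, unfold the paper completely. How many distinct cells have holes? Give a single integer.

Op 1 fold_up: fold axis h@8; visible region now rows[0,8) x cols[0,4) = 8x4
Op 2 fold_down: fold axis h@4; visible region now rows[4,8) x cols[0,4) = 4x4
Op 3 fold_right: fold axis v@2; visible region now rows[4,8) x cols[2,4) = 4x2
Op 4 cut(0, 1): punch at orig (4,3); cuts so far [(4, 3)]; region rows[4,8) x cols[2,4) = 4x2
Op 5 cut(3, 0): punch at orig (7,2); cuts so far [(4, 3), (7, 2)]; region rows[4,8) x cols[2,4) = 4x2
Op 6 cut(2, 0): punch at orig (6,2); cuts so far [(4, 3), (6, 2), (7, 2)]; region rows[4,8) x cols[2,4) = 4x2
Unfold 1 (reflect across v@2): 6 holes -> [(4, 0), (4, 3), (6, 1), (6, 2), (7, 1), (7, 2)]
Unfold 2 (reflect across h@4): 12 holes -> [(0, 1), (0, 2), (1, 1), (1, 2), (3, 0), (3, 3), (4, 0), (4, 3), (6, 1), (6, 2), (7, 1), (7, 2)]
Unfold 3 (reflect across h@8): 24 holes -> [(0, 1), (0, 2), (1, 1), (1, 2), (3, 0), (3, 3), (4, 0), (4, 3), (6, 1), (6, 2), (7, 1), (7, 2), (8, 1), (8, 2), (9, 1), (9, 2), (11, 0), (11, 3), (12, 0), (12, 3), (14, 1), (14, 2), (15, 1), (15, 2)]

Answer: 24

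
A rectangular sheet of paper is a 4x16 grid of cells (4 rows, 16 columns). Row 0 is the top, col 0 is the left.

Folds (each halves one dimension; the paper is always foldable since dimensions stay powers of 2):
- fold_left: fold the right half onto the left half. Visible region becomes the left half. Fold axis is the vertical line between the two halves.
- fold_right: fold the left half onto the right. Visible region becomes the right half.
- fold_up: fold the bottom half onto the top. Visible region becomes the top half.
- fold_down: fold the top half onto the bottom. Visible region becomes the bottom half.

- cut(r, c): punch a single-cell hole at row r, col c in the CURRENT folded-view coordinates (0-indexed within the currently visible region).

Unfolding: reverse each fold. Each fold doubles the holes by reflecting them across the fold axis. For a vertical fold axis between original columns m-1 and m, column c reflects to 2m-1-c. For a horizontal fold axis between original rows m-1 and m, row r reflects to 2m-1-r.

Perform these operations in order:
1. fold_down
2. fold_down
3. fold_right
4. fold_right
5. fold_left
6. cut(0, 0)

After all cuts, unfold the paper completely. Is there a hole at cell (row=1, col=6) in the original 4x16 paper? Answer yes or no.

Answer: no

Derivation:
Op 1 fold_down: fold axis h@2; visible region now rows[2,4) x cols[0,16) = 2x16
Op 2 fold_down: fold axis h@3; visible region now rows[3,4) x cols[0,16) = 1x16
Op 3 fold_right: fold axis v@8; visible region now rows[3,4) x cols[8,16) = 1x8
Op 4 fold_right: fold axis v@12; visible region now rows[3,4) x cols[12,16) = 1x4
Op 5 fold_left: fold axis v@14; visible region now rows[3,4) x cols[12,14) = 1x2
Op 6 cut(0, 0): punch at orig (3,12); cuts so far [(3, 12)]; region rows[3,4) x cols[12,14) = 1x2
Unfold 1 (reflect across v@14): 2 holes -> [(3, 12), (3, 15)]
Unfold 2 (reflect across v@12): 4 holes -> [(3, 8), (3, 11), (3, 12), (3, 15)]
Unfold 3 (reflect across v@8): 8 holes -> [(3, 0), (3, 3), (3, 4), (3, 7), (3, 8), (3, 11), (3, 12), (3, 15)]
Unfold 4 (reflect across h@3): 16 holes -> [(2, 0), (2, 3), (2, 4), (2, 7), (2, 8), (2, 11), (2, 12), (2, 15), (3, 0), (3, 3), (3, 4), (3, 7), (3, 8), (3, 11), (3, 12), (3, 15)]
Unfold 5 (reflect across h@2): 32 holes -> [(0, 0), (0, 3), (0, 4), (0, 7), (0, 8), (0, 11), (0, 12), (0, 15), (1, 0), (1, 3), (1, 4), (1, 7), (1, 8), (1, 11), (1, 12), (1, 15), (2, 0), (2, 3), (2, 4), (2, 7), (2, 8), (2, 11), (2, 12), (2, 15), (3, 0), (3, 3), (3, 4), (3, 7), (3, 8), (3, 11), (3, 12), (3, 15)]
Holes: [(0, 0), (0, 3), (0, 4), (0, 7), (0, 8), (0, 11), (0, 12), (0, 15), (1, 0), (1, 3), (1, 4), (1, 7), (1, 8), (1, 11), (1, 12), (1, 15), (2, 0), (2, 3), (2, 4), (2, 7), (2, 8), (2, 11), (2, 12), (2, 15), (3, 0), (3, 3), (3, 4), (3, 7), (3, 8), (3, 11), (3, 12), (3, 15)]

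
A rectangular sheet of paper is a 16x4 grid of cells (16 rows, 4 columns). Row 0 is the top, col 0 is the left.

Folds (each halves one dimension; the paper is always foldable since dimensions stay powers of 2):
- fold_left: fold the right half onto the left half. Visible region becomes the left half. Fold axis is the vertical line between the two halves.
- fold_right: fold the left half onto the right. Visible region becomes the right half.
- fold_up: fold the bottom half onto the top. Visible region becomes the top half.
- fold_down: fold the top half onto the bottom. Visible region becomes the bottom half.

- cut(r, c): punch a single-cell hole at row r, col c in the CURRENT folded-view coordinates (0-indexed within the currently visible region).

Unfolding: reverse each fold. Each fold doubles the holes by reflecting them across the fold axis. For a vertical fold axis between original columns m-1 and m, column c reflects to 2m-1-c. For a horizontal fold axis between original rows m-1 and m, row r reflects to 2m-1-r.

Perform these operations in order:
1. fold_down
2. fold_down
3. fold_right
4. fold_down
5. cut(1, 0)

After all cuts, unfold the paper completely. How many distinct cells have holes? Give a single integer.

Answer: 16

Derivation:
Op 1 fold_down: fold axis h@8; visible region now rows[8,16) x cols[0,4) = 8x4
Op 2 fold_down: fold axis h@12; visible region now rows[12,16) x cols[0,4) = 4x4
Op 3 fold_right: fold axis v@2; visible region now rows[12,16) x cols[2,4) = 4x2
Op 4 fold_down: fold axis h@14; visible region now rows[14,16) x cols[2,4) = 2x2
Op 5 cut(1, 0): punch at orig (15,2); cuts so far [(15, 2)]; region rows[14,16) x cols[2,4) = 2x2
Unfold 1 (reflect across h@14): 2 holes -> [(12, 2), (15, 2)]
Unfold 2 (reflect across v@2): 4 holes -> [(12, 1), (12, 2), (15, 1), (15, 2)]
Unfold 3 (reflect across h@12): 8 holes -> [(8, 1), (8, 2), (11, 1), (11, 2), (12, 1), (12, 2), (15, 1), (15, 2)]
Unfold 4 (reflect across h@8): 16 holes -> [(0, 1), (0, 2), (3, 1), (3, 2), (4, 1), (4, 2), (7, 1), (7, 2), (8, 1), (8, 2), (11, 1), (11, 2), (12, 1), (12, 2), (15, 1), (15, 2)]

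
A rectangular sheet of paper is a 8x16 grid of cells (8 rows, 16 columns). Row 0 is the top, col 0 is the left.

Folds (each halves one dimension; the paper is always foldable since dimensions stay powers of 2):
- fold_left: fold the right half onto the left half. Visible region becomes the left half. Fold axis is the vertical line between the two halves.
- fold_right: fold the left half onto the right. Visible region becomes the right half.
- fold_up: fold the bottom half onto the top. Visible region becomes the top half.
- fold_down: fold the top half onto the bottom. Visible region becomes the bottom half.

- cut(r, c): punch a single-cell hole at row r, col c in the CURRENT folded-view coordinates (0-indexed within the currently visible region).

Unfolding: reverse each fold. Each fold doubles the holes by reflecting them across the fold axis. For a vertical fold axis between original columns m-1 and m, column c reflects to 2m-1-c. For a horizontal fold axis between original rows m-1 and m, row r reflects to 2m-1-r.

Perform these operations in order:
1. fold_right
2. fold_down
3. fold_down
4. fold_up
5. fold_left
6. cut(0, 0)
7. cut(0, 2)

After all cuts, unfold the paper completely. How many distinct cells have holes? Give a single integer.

Op 1 fold_right: fold axis v@8; visible region now rows[0,8) x cols[8,16) = 8x8
Op 2 fold_down: fold axis h@4; visible region now rows[4,8) x cols[8,16) = 4x8
Op 3 fold_down: fold axis h@6; visible region now rows[6,8) x cols[8,16) = 2x8
Op 4 fold_up: fold axis h@7; visible region now rows[6,7) x cols[8,16) = 1x8
Op 5 fold_left: fold axis v@12; visible region now rows[6,7) x cols[8,12) = 1x4
Op 6 cut(0, 0): punch at orig (6,8); cuts so far [(6, 8)]; region rows[6,7) x cols[8,12) = 1x4
Op 7 cut(0, 2): punch at orig (6,10); cuts so far [(6, 8), (6, 10)]; region rows[6,7) x cols[8,12) = 1x4
Unfold 1 (reflect across v@12): 4 holes -> [(6, 8), (6, 10), (6, 13), (6, 15)]
Unfold 2 (reflect across h@7): 8 holes -> [(6, 8), (6, 10), (6, 13), (6, 15), (7, 8), (7, 10), (7, 13), (7, 15)]
Unfold 3 (reflect across h@6): 16 holes -> [(4, 8), (4, 10), (4, 13), (4, 15), (5, 8), (5, 10), (5, 13), (5, 15), (6, 8), (6, 10), (6, 13), (6, 15), (7, 8), (7, 10), (7, 13), (7, 15)]
Unfold 4 (reflect across h@4): 32 holes -> [(0, 8), (0, 10), (0, 13), (0, 15), (1, 8), (1, 10), (1, 13), (1, 15), (2, 8), (2, 10), (2, 13), (2, 15), (3, 8), (3, 10), (3, 13), (3, 15), (4, 8), (4, 10), (4, 13), (4, 15), (5, 8), (5, 10), (5, 13), (5, 15), (6, 8), (6, 10), (6, 13), (6, 15), (7, 8), (7, 10), (7, 13), (7, 15)]
Unfold 5 (reflect across v@8): 64 holes -> [(0, 0), (0, 2), (0, 5), (0, 7), (0, 8), (0, 10), (0, 13), (0, 15), (1, 0), (1, 2), (1, 5), (1, 7), (1, 8), (1, 10), (1, 13), (1, 15), (2, 0), (2, 2), (2, 5), (2, 7), (2, 8), (2, 10), (2, 13), (2, 15), (3, 0), (3, 2), (3, 5), (3, 7), (3, 8), (3, 10), (3, 13), (3, 15), (4, 0), (4, 2), (4, 5), (4, 7), (4, 8), (4, 10), (4, 13), (4, 15), (5, 0), (5, 2), (5, 5), (5, 7), (5, 8), (5, 10), (5, 13), (5, 15), (6, 0), (6, 2), (6, 5), (6, 7), (6, 8), (6, 10), (6, 13), (6, 15), (7, 0), (7, 2), (7, 5), (7, 7), (7, 8), (7, 10), (7, 13), (7, 15)]

Answer: 64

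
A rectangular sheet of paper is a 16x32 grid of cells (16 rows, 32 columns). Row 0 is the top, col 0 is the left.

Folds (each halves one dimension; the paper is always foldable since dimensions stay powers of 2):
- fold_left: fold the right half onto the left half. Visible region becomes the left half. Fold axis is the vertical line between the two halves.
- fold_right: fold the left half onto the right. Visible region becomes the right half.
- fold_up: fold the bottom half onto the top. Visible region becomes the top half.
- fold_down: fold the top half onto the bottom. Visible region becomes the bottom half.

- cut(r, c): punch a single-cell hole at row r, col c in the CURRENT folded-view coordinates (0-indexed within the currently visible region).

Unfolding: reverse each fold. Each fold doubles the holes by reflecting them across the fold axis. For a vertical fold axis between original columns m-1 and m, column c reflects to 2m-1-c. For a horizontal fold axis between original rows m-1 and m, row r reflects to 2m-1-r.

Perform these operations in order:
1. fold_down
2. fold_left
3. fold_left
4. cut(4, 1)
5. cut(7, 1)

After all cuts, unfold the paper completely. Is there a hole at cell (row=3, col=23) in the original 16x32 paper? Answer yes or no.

Answer: no

Derivation:
Op 1 fold_down: fold axis h@8; visible region now rows[8,16) x cols[0,32) = 8x32
Op 2 fold_left: fold axis v@16; visible region now rows[8,16) x cols[0,16) = 8x16
Op 3 fold_left: fold axis v@8; visible region now rows[8,16) x cols[0,8) = 8x8
Op 4 cut(4, 1): punch at orig (12,1); cuts so far [(12, 1)]; region rows[8,16) x cols[0,8) = 8x8
Op 5 cut(7, 1): punch at orig (15,1); cuts so far [(12, 1), (15, 1)]; region rows[8,16) x cols[0,8) = 8x8
Unfold 1 (reflect across v@8): 4 holes -> [(12, 1), (12, 14), (15, 1), (15, 14)]
Unfold 2 (reflect across v@16): 8 holes -> [(12, 1), (12, 14), (12, 17), (12, 30), (15, 1), (15, 14), (15, 17), (15, 30)]
Unfold 3 (reflect across h@8): 16 holes -> [(0, 1), (0, 14), (0, 17), (0, 30), (3, 1), (3, 14), (3, 17), (3, 30), (12, 1), (12, 14), (12, 17), (12, 30), (15, 1), (15, 14), (15, 17), (15, 30)]
Holes: [(0, 1), (0, 14), (0, 17), (0, 30), (3, 1), (3, 14), (3, 17), (3, 30), (12, 1), (12, 14), (12, 17), (12, 30), (15, 1), (15, 14), (15, 17), (15, 30)]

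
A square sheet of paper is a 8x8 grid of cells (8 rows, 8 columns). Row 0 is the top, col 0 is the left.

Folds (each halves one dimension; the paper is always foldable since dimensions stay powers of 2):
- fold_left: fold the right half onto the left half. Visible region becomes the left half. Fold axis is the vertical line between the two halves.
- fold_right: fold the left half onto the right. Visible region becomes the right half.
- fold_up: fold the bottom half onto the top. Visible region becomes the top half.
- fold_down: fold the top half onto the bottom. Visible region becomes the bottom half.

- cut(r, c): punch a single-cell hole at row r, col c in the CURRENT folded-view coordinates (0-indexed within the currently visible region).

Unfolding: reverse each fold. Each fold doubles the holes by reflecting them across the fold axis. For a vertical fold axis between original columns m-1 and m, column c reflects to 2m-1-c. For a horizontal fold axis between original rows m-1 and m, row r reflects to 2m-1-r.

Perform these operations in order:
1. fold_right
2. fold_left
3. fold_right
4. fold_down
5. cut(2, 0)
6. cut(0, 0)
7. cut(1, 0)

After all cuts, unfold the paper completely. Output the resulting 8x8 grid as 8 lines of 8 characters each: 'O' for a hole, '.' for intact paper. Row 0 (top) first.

Answer: ........
OOOOOOOO
OOOOOOOO
OOOOOOOO
OOOOOOOO
OOOOOOOO
OOOOOOOO
........

Derivation:
Op 1 fold_right: fold axis v@4; visible region now rows[0,8) x cols[4,8) = 8x4
Op 2 fold_left: fold axis v@6; visible region now rows[0,8) x cols[4,6) = 8x2
Op 3 fold_right: fold axis v@5; visible region now rows[0,8) x cols[5,6) = 8x1
Op 4 fold_down: fold axis h@4; visible region now rows[4,8) x cols[5,6) = 4x1
Op 5 cut(2, 0): punch at orig (6,5); cuts so far [(6, 5)]; region rows[4,8) x cols[5,6) = 4x1
Op 6 cut(0, 0): punch at orig (4,5); cuts so far [(4, 5), (6, 5)]; region rows[4,8) x cols[5,6) = 4x1
Op 7 cut(1, 0): punch at orig (5,5); cuts so far [(4, 5), (5, 5), (6, 5)]; region rows[4,8) x cols[5,6) = 4x1
Unfold 1 (reflect across h@4): 6 holes -> [(1, 5), (2, 5), (3, 5), (4, 5), (5, 5), (6, 5)]
Unfold 2 (reflect across v@5): 12 holes -> [(1, 4), (1, 5), (2, 4), (2, 5), (3, 4), (3, 5), (4, 4), (4, 5), (5, 4), (5, 5), (6, 4), (6, 5)]
Unfold 3 (reflect across v@6): 24 holes -> [(1, 4), (1, 5), (1, 6), (1, 7), (2, 4), (2, 5), (2, 6), (2, 7), (3, 4), (3, 5), (3, 6), (3, 7), (4, 4), (4, 5), (4, 6), (4, 7), (5, 4), (5, 5), (5, 6), (5, 7), (6, 4), (6, 5), (6, 6), (6, 7)]
Unfold 4 (reflect across v@4): 48 holes -> [(1, 0), (1, 1), (1, 2), (1, 3), (1, 4), (1, 5), (1, 6), (1, 7), (2, 0), (2, 1), (2, 2), (2, 3), (2, 4), (2, 5), (2, 6), (2, 7), (3, 0), (3, 1), (3, 2), (3, 3), (3, 4), (3, 5), (3, 6), (3, 7), (4, 0), (4, 1), (4, 2), (4, 3), (4, 4), (4, 5), (4, 6), (4, 7), (5, 0), (5, 1), (5, 2), (5, 3), (5, 4), (5, 5), (5, 6), (5, 7), (6, 0), (6, 1), (6, 2), (6, 3), (6, 4), (6, 5), (6, 6), (6, 7)]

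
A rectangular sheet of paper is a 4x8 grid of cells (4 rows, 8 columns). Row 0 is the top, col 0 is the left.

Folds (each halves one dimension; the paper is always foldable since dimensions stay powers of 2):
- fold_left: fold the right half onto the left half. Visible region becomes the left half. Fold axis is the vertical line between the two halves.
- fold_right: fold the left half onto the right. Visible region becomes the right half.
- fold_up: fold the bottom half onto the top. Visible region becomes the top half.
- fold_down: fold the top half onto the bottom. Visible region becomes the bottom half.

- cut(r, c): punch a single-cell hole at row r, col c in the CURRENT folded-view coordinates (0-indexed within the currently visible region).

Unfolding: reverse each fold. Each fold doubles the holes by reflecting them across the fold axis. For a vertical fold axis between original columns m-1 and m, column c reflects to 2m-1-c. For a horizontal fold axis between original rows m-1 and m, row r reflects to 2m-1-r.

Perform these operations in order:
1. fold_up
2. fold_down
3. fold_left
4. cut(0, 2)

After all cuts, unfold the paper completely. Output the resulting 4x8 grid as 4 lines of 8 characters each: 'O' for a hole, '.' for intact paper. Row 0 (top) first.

Answer: ..O..O..
..O..O..
..O..O..
..O..O..

Derivation:
Op 1 fold_up: fold axis h@2; visible region now rows[0,2) x cols[0,8) = 2x8
Op 2 fold_down: fold axis h@1; visible region now rows[1,2) x cols[0,8) = 1x8
Op 3 fold_left: fold axis v@4; visible region now rows[1,2) x cols[0,4) = 1x4
Op 4 cut(0, 2): punch at orig (1,2); cuts so far [(1, 2)]; region rows[1,2) x cols[0,4) = 1x4
Unfold 1 (reflect across v@4): 2 holes -> [(1, 2), (1, 5)]
Unfold 2 (reflect across h@1): 4 holes -> [(0, 2), (0, 5), (1, 2), (1, 5)]
Unfold 3 (reflect across h@2): 8 holes -> [(0, 2), (0, 5), (1, 2), (1, 5), (2, 2), (2, 5), (3, 2), (3, 5)]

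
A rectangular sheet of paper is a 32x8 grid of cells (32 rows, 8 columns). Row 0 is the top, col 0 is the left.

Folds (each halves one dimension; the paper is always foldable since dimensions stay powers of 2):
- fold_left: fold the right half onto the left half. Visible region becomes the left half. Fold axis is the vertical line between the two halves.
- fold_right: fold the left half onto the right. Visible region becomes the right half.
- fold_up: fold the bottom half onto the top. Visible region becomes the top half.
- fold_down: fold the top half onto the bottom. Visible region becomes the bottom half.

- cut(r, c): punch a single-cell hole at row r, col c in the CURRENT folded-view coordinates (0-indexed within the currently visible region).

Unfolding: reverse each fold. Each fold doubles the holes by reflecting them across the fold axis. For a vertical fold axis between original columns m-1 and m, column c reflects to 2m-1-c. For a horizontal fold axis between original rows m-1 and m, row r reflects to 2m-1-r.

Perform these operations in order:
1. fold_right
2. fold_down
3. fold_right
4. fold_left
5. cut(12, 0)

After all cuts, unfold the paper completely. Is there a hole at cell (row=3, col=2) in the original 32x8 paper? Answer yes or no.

Op 1 fold_right: fold axis v@4; visible region now rows[0,32) x cols[4,8) = 32x4
Op 2 fold_down: fold axis h@16; visible region now rows[16,32) x cols[4,8) = 16x4
Op 3 fold_right: fold axis v@6; visible region now rows[16,32) x cols[6,8) = 16x2
Op 4 fold_left: fold axis v@7; visible region now rows[16,32) x cols[6,7) = 16x1
Op 5 cut(12, 0): punch at orig (28,6); cuts so far [(28, 6)]; region rows[16,32) x cols[6,7) = 16x1
Unfold 1 (reflect across v@7): 2 holes -> [(28, 6), (28, 7)]
Unfold 2 (reflect across v@6): 4 holes -> [(28, 4), (28, 5), (28, 6), (28, 7)]
Unfold 3 (reflect across h@16): 8 holes -> [(3, 4), (3, 5), (3, 6), (3, 7), (28, 4), (28, 5), (28, 6), (28, 7)]
Unfold 4 (reflect across v@4): 16 holes -> [(3, 0), (3, 1), (3, 2), (3, 3), (3, 4), (3, 5), (3, 6), (3, 7), (28, 0), (28, 1), (28, 2), (28, 3), (28, 4), (28, 5), (28, 6), (28, 7)]
Holes: [(3, 0), (3, 1), (3, 2), (3, 3), (3, 4), (3, 5), (3, 6), (3, 7), (28, 0), (28, 1), (28, 2), (28, 3), (28, 4), (28, 5), (28, 6), (28, 7)]

Answer: yes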